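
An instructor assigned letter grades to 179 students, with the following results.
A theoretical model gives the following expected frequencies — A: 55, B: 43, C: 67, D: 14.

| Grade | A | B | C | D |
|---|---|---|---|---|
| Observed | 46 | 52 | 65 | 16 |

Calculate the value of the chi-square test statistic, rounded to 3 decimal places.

3.702

cat         O        E   (O−E)²/E
A          46       55     1.4727
B          52       43     1.8837
C          65       67     0.0597
D          16       14     0.2857
Sum = 3.702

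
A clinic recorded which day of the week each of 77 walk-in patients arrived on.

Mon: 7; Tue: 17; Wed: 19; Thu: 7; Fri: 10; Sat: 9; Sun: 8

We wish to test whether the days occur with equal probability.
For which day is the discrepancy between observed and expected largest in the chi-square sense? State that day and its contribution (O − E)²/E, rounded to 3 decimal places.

Under H₀ each category has probability 1/7, so each expected count is 77/7 = 11.
cat         O        E   (O−E)²/E
Mon         7       11     1.4545
Tue        17       11     3.2727
Wed        19       11     5.8182
Thu         7       11     1.4545
Fri        10       11     0.0909
Sat         9       11     0.3636
Sun         8       11     0.8182
The largest term is for Wed: 5.818.

Wed, 5.818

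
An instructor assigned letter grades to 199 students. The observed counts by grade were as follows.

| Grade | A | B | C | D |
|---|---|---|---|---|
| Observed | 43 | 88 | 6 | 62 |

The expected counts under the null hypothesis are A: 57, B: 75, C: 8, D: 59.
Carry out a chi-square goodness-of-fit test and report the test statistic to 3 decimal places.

6.344

A: (43 − 57)²/57 = 196/57 = 3.4386
B: (88 − 75)²/75 = 169/75 = 2.2533
C: (6 − 8)²/8 = 4/8 = 0.5000
D: (62 − 59)²/59 = 9/59 = 0.1525
Sum = 6.344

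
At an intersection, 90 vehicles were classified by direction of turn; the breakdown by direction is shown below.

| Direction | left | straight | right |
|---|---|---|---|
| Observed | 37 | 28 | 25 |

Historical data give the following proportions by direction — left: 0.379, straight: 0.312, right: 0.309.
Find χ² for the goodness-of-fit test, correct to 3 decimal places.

Expected counts E_i = n·p_i: 90×0.379 = 34.11, 90×0.312 = 28.08, 90×0.309 = 27.81.
cat           O        E   (O−E)²/E
left         37    34.11     0.2449
straight     28    28.08     0.0002
right        25    27.81     0.2839
Sum = 0.529

0.529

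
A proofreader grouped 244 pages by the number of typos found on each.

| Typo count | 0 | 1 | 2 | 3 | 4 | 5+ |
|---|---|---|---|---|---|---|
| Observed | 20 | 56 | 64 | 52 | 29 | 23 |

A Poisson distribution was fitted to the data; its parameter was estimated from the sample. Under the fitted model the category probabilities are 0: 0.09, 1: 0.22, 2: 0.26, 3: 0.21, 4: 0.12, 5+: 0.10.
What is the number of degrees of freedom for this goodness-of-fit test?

4

There are k = 6 categories and 1 parameter estimated from the data, so df = 6 − 1 − 1 = 4.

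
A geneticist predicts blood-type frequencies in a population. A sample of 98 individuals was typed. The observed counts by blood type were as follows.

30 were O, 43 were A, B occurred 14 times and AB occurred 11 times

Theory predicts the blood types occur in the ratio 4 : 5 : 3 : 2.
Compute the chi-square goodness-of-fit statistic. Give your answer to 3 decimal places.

4.948

Ratio total = 14. Expected counts: 98×4/14 = 28, 98×5/14 = 35, 98×3/14 = 21, 98×2/14 = 14.
χ² = (30−28)²/28 + (43−35)²/35 + (14−21)²/21 + (11−14)²/14
   = 0.1429 + 1.8286 + 2.3333 + 0.6429
Sum = 4.948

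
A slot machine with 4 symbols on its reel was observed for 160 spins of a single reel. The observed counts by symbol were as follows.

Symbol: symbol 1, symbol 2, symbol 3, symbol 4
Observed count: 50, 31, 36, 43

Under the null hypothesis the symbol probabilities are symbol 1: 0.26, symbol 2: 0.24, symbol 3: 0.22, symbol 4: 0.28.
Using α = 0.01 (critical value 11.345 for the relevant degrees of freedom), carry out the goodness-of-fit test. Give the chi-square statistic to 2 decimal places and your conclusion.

Expected counts E_i = n·p_i: 160×0.26 = 41.6, 160×0.24 = 38.4, 160×0.22 = 35.2, 160×0.28 = 44.8.
cat           O        E   (O−E)²/E
symbol 1     50     41.6      1.696
symbol 2     31     38.4      1.426
symbol 3     36     35.2      0.018
symbol 4     43     44.8      0.072
Sum = 3.21
df = 3. Since 3.21 < 11.345, we do not reject H₀.

3.21; do not reject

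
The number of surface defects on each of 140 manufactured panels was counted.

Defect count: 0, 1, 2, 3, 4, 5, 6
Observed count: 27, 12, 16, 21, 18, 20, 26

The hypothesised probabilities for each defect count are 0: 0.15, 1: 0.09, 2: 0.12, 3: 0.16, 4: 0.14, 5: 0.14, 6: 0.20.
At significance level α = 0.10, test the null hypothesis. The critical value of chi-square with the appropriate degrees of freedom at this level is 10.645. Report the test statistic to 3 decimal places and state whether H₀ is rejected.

Expected counts E_i = n·p_i: 140×0.15 = 21, 140×0.09 = 12.6, 140×0.12 = 16.8, 140×0.16 = 22.4, 140×0.14 = 19.6, 140×0.14 = 19.6, 140×0.20 = 28.
0: (27 − 21)²/21 = 36/21 = 1.7143
1: (12 − 12.6)²/12.6 = 0.36/12.6 = 0.0286
2: (16 − 16.8)²/16.8 = 0.64/16.8 = 0.0381
3: (21 − 22.4)²/22.4 = 1.96/22.4 = 0.0875
4: (18 − 19.6)²/19.6 = 2.56/19.6 = 0.1306
5: (20 − 19.6)²/19.6 = 0.16/19.6 = 0.0082
6: (26 − 28)²/28 = 4/28 = 0.1429
Sum = 2.150
df = 6. Since 2.150 < 10.645, we do not reject H₀.

2.150; do not reject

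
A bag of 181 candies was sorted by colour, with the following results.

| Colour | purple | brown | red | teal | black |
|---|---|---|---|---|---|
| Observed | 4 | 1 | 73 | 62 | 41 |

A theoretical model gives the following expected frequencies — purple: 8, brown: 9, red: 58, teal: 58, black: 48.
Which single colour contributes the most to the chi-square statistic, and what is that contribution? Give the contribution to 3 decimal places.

purple: (4 − 8)²/8 = 16/8 = 2.0000
brown: (1 − 9)²/9 = 64/9 = 7.1111
red: (73 − 58)²/58 = 225/58 = 3.8793
teal: (62 − 58)²/58 = 16/58 = 0.2759
black: (41 − 48)²/48 = 49/48 = 1.0208
The largest term is for brown: 7.111.

brown, 7.111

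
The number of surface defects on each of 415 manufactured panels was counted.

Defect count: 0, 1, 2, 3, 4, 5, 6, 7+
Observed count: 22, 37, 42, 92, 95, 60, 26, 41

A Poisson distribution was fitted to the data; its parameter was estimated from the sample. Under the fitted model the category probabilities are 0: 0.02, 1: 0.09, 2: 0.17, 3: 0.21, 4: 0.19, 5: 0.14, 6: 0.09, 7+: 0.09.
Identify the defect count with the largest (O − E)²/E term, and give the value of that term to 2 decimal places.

Expected counts E_i = n·p_i: 415×0.02 = 8.3, 415×0.09 = 37.35, 415×0.17 = 70.55, 415×0.21 = 87.15, 415×0.19 = 78.85, 415×0.14 = 58.1, 415×0.09 = 37.35, 415×0.09 = 37.35.
0: (22 − 8.3)²/8.3 = 187.69/8.3 = 22.613
1: (37 − 37.35)²/37.35 = 0.1225/37.35 = 0.003
2: (42 − 70.55)²/70.55 = 815.1025/70.55 = 11.554
3: (92 − 87.15)²/87.15 = 23.5225/87.15 = 0.270
4: (95 − 78.85)²/78.85 = 260.8225/78.85 = 3.308
5: (60 − 58.1)²/58.1 = 3.61/58.1 = 0.062
6: (26 − 37.35)²/37.35 = 128.8225/37.35 = 3.449
7+: (41 − 37.35)²/37.35 = 13.3225/37.35 = 0.357
The largest term is for 0: 22.61.

0, 22.61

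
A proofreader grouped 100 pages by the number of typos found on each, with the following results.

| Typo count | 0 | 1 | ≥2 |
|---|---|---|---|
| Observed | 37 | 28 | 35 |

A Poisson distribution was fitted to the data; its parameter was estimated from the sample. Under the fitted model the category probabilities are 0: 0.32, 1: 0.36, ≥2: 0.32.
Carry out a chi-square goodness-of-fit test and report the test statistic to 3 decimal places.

Expected counts E_i = n·p_i: 100×0.32 = 32, 100×0.36 = 36, 100×0.32 = 32.
χ² = (37−32)²/32 + (28−36)²/36 + (35−32)²/32
   = 0.7813 + 1.7778 + 0.2813
Sum = 2.840

2.840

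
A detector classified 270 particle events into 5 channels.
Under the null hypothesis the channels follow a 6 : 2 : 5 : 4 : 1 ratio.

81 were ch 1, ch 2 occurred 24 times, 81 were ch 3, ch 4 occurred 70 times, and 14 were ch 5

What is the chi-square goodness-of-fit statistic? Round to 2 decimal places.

Ratio total = 18. Expected counts: 270×6/18 = 90, 270×2/18 = 30, 270×5/18 = 75, 270×4/18 = 60, 270×1/18 = 15.
ch 1: (81 − 90)²/90 = 81/90 = 0.900
ch 2: (24 − 30)²/30 = 36/30 = 1.200
ch 3: (81 − 75)²/75 = 36/75 = 0.480
ch 4: (70 − 60)²/60 = 100/60 = 1.667
ch 5: (14 − 15)²/15 = 1/15 = 0.067
Sum = 4.31

4.31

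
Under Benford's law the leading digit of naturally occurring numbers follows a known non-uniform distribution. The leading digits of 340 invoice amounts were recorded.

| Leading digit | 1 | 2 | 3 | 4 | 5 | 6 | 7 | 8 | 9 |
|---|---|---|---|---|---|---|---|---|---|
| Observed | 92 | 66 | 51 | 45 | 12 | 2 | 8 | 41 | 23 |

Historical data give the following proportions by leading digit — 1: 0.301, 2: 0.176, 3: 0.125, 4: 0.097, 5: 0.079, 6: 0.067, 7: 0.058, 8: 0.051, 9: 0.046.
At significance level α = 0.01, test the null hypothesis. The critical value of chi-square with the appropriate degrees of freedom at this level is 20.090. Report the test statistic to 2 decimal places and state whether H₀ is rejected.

77.65; reject

Expected counts E_i = n·p_i: 340×0.301 = 102.34, 340×0.176 = 59.84, 340×0.125 = 42.5, 340×0.097 = 32.98, 340×0.079 = 26.86, 340×0.067 = 22.78, 340×0.058 = 19.72, 340×0.051 = 17.34, 340×0.046 = 15.64.
1: (92 − 102.34)²/102.34 = 106.9156/102.34 = 1.045
2: (66 − 59.84)²/59.84 = 37.9456/59.84 = 0.634
3: (51 − 42.5)²/42.5 = 72.25/42.5 = 1.700
4: (45 − 32.98)²/32.98 = 144.4804/32.98 = 4.381
5: (12 − 26.86)²/26.86 = 220.8196/26.86 = 8.221
6: (2 − 22.78)²/22.78 = 431.8084/22.78 = 18.956
7: (8 − 19.72)²/19.72 = 137.3584/19.72 = 6.965
8: (41 − 17.34)²/17.34 = 559.7956/17.34 = 32.283
9: (23 − 15.64)²/15.64 = 54.1696/15.64 = 3.464
Sum = 77.65
df = 8. Since 77.65 > 20.090, we reject H₀.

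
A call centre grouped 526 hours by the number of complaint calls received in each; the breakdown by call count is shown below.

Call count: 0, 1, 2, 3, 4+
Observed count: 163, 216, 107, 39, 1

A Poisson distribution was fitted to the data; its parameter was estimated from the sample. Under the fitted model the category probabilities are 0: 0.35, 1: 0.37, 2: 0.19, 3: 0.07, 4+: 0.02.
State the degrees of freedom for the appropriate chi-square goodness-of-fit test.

3

There are k = 5 categories and 1 parameter estimated from the data, so df = 5 − 1 − 1 = 3.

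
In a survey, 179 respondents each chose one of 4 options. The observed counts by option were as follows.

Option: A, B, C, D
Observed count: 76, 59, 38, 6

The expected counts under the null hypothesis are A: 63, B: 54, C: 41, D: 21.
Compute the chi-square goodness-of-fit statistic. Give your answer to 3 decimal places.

χ² = (76−63)²/63 + (59−54)²/54 + (38−41)²/41 + (6−21)²/21
   = 2.6825 + 0.4630 + 0.2195 + 10.7143
Sum = 14.079

14.079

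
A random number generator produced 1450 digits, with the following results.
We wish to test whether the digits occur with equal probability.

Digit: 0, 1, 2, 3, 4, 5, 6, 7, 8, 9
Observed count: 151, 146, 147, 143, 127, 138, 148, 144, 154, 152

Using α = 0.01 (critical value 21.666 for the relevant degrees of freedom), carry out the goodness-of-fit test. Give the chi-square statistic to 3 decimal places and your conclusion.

3.848; do not reject

Expected count for each of the 10 categories: 1450/10 = 145.
χ² = (151−145)²/145 + (146−145)²/145 + (147−145)²/145 + (143−145)²/145 + (127−145)²/145 + (138−145)²/145 + (148−145)²/145 + (144−145)²/145 + (154−145)²/145 + (152−145)²/145
   = 0.2483 + 0.0069 + 0.0276 + 0.0276 + 2.2345 + 0.3379 + 0.0621 + 0.0069 + 0.5586 + 0.3379
Sum = 3.848
df = 9. Since 3.848 < 21.666, we do not reject H₀.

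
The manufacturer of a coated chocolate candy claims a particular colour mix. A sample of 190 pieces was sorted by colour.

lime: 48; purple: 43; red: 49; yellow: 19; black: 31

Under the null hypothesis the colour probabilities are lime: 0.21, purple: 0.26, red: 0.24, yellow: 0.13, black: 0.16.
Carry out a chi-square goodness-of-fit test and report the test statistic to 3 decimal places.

Expected counts E_i = n·p_i: 190×0.21 = 39.9, 190×0.26 = 49.4, 190×0.24 = 45.6, 190×0.13 = 24.7, 190×0.16 = 30.4.
cat         O        E   (O−E)²/E
lime       48     39.9     1.6444
purple     43     49.4     0.8291
red        49     45.6     0.2535
yellow     19     24.7     1.3154
black      31     30.4     0.0118
Sum = 4.054

4.054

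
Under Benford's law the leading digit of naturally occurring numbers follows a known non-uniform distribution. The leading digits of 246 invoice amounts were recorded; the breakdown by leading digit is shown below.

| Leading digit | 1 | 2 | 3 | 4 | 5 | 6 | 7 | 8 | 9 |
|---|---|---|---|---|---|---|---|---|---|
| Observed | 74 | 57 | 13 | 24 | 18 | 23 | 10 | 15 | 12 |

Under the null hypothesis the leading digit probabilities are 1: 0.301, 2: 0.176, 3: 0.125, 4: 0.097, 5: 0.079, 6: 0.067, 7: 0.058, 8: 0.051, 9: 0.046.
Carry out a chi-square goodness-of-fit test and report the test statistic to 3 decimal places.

19.066

Expected counts E_i = n·p_i: 246×0.301 = 74.046, 246×0.176 = 43.296, 246×0.125 = 30.75, 246×0.097 = 23.862, 246×0.079 = 19.434, 246×0.067 = 16.482, 246×0.058 = 14.268, 246×0.051 = 12.546, 246×0.046 = 11.316.
cat         O        E   (O−E)²/E
1          74   74.046     0.0000
2          57   43.296     4.3376
3          13    30.75    10.2459
4          24   23.862     0.0008
5          18   19.434     0.1058
6          23   16.482     2.5776
7          10   14.268     1.2767
8          15   12.546     0.4800
9          12   11.316     0.0413
Sum = 19.066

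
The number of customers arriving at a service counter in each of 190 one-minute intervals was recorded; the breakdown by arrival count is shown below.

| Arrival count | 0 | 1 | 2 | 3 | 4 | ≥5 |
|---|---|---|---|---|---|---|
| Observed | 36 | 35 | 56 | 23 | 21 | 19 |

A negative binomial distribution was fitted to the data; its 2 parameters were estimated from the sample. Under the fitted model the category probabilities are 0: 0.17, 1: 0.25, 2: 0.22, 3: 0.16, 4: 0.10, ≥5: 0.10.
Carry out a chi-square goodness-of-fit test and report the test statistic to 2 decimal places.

Expected counts E_i = n·p_i: 190×0.17 = 32.3, 190×0.25 = 47.5, 190×0.22 = 41.8, 190×0.16 = 30.4, 190×0.10 = 19, 190×0.10 = 19.
χ² = (36−32.3)²/32.3 + (35−47.5)²/47.5 + (56−41.8)²/41.8 + (23−30.4)²/30.4 + (21−19)²/19 + (19−19)²/19
   = 0.424 + 3.289 + 4.824 + 1.801 + 0.211 + 0.000
Sum = 10.55

10.55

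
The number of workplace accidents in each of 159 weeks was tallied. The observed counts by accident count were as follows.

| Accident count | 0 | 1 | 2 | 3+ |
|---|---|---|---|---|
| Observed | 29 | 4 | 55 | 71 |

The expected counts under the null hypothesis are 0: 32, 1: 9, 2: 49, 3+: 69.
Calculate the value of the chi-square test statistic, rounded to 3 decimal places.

cat         O        E   (O−E)²/E
0          29       32     0.2813
1           4        9     2.7778
2          55       49     0.7347
3+         71       69     0.0580
Sum = 3.852

3.852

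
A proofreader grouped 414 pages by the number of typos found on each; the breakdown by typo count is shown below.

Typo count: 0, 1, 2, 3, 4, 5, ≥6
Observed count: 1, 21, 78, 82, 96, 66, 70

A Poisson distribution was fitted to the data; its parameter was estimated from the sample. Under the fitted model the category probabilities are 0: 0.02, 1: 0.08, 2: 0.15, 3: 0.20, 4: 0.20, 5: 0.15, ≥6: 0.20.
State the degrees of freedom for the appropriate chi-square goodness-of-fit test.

5

There are k = 7 categories and 1 parameter estimated from the data, so df = 7 − 1 − 1 = 5.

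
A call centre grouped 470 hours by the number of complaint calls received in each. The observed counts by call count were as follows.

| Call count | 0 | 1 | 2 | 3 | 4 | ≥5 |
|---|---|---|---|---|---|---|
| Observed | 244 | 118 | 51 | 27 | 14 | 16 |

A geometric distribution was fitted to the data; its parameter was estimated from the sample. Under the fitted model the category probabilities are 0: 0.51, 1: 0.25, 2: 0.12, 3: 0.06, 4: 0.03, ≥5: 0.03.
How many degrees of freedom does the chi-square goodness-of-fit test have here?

4

There are k = 6 categories and 1 parameter estimated from the data, so df = 6 − 1 − 1 = 4.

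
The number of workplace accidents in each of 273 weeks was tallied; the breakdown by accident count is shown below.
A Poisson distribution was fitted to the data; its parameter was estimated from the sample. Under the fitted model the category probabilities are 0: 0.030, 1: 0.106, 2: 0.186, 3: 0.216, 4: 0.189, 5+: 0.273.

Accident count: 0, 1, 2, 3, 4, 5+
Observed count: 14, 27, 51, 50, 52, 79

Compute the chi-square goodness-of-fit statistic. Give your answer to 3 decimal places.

Expected counts E_i = n·p_i: 273×0.030 = 8.19, 273×0.106 = 28.938, 273×0.186 = 50.778, 273×0.216 = 58.968, 273×0.189 = 51.597, 273×0.273 = 74.529.
χ² = (14−8.19)²/8.19 + (27−28.938)²/28.938 + (51−50.778)²/50.778 + (50−58.968)²/58.968 + (52−51.597)²/51.597 + (79−74.529)²/74.529
   = 4.1216 + 0.1298 + 0.0010 + 1.3639 + 0.0031 + 0.2682
Sum = 5.888

5.888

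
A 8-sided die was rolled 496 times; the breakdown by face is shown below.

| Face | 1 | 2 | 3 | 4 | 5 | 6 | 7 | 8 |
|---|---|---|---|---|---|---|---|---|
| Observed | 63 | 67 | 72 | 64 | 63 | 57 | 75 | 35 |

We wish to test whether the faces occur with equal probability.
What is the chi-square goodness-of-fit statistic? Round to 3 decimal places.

17.000

Expected count for each of the 8 categories: 496/8 = 62.
χ² = (63−62)²/62 + (67−62)²/62 + (72−62)²/62 + (64−62)²/62 + (63−62)²/62 + (57−62)²/62 + (75−62)²/62 + (35−62)²/62
   = 0.0161 + 0.4032 + 1.6129 + 0.0645 + 0.0161 + 0.4032 + 2.7258 + 11.7581
Sum = 17.000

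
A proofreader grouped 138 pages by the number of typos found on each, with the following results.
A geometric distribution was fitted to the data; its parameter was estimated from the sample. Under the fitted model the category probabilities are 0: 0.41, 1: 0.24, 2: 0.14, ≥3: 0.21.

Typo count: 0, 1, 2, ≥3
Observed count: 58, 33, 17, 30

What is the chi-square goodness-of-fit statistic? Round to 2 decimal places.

Expected counts E_i = n·p_i: 138×0.41 = 56.58, 138×0.24 = 33.12, 138×0.14 = 19.32, 138×0.21 = 28.98.
0: (58 − 56.58)²/56.58 = 2.0164/56.58 = 0.036
1: (33 − 33.12)²/33.12 = 0.0144/33.12 = 0.000
2: (17 − 19.32)²/19.32 = 5.3824/19.32 = 0.279
≥3: (30 − 28.98)²/28.98 = 1.0404/28.98 = 0.036
Sum = 0.35

0.35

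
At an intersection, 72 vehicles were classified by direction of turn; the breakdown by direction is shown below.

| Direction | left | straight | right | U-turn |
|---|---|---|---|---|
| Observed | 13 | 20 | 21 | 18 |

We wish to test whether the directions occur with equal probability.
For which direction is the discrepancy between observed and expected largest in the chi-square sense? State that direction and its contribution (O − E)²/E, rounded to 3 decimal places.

left, 1.389

Under H₀ each category has probability 1/4, so each expected count is 72/4 = 18.
χ² = (13−18)²/18 + (20−18)²/18 + (21−18)²/18 + (18−18)²/18
   = 1.3889 + 0.2222 + 0.5000 + 0.0000
The largest term is for left: 1.389.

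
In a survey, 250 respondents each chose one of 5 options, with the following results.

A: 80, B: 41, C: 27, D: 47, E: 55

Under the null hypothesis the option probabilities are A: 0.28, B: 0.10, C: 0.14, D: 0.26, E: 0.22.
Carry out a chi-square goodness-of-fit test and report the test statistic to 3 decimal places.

18.482

Expected counts E_i = n·p_i: 250×0.28 = 70, 250×0.10 = 25, 250×0.14 = 35, 250×0.26 = 65, 250×0.22 = 55.
cat         O        E   (O−E)²/E
A          80       70     1.4286
B          41       25    10.2400
C          27       35     1.8286
D          47       65     4.9846
E          55       55     0.0000
Sum = 18.482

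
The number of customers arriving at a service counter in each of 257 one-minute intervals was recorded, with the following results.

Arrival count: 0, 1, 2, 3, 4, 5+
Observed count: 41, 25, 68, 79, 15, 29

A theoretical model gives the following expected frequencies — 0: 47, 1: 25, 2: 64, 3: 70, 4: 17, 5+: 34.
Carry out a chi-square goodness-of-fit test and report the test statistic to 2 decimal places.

3.14

0: (41 − 47)²/47 = 36/47 = 0.766
1: (25 − 25)²/25 = 0/25 = 0.000
2: (68 − 64)²/64 = 16/64 = 0.250
3: (79 − 70)²/70 = 81/70 = 1.157
4: (15 − 17)²/17 = 4/17 = 0.235
5+: (29 − 34)²/34 = 25/34 = 0.735
Sum = 3.14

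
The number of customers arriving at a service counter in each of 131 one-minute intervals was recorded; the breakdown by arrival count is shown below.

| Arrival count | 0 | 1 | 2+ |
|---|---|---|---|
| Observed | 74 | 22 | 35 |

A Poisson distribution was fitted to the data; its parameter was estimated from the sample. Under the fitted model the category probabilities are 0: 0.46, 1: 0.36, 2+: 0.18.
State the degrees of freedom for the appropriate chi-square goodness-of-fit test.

There are k = 3 categories and 1 parameter estimated from the data, so df = 3 − 1 − 1 = 1.

1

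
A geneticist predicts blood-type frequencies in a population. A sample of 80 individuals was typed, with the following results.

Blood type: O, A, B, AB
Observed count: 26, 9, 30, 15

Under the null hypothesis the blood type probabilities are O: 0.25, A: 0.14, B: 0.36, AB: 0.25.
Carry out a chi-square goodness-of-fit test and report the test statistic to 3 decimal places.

3.532

Expected counts E_i = n·p_i: 80×0.25 = 20, 80×0.14 = 11.2, 80×0.36 = 28.8, 80×0.25 = 20.
cat         O        E   (O−E)²/E
O          26       20     1.8000
A           9     11.2     0.4321
B          30     28.8     0.0500
AB         15       20     1.2500
Sum = 3.532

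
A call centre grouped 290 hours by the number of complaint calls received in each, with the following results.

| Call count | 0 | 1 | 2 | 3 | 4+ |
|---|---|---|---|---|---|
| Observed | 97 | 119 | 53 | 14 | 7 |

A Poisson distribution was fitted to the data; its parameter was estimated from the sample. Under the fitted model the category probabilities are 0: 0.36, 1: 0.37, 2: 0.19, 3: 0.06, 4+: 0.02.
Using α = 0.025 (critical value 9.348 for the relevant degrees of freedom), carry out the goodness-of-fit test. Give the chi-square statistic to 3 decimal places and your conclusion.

Expected counts E_i = n·p_i: 290×0.36 = 104.4, 290×0.37 = 107.3, 290×0.19 = 55.1, 290×0.06 = 17.4, 290×0.02 = 5.8.
cat         O        E   (O−E)²/E
0          97    104.4     0.5245
1         119    107.3     1.2758
2          53     55.1     0.0800
3          14     17.4     0.6644
4+          7      5.8     0.2483
Sum = 2.793
df = 3. Since 2.793 < 9.348, we do not reject H₀.

2.793; do not reject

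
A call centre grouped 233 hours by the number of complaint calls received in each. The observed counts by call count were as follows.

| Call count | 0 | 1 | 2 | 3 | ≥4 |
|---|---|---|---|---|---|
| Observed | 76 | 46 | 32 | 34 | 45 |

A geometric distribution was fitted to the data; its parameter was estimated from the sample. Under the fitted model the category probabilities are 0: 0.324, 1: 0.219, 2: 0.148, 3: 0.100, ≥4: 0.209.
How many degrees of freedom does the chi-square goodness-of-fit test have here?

There are k = 5 categories and 1 parameter estimated from the data, so df = 5 − 1 − 1 = 3.

3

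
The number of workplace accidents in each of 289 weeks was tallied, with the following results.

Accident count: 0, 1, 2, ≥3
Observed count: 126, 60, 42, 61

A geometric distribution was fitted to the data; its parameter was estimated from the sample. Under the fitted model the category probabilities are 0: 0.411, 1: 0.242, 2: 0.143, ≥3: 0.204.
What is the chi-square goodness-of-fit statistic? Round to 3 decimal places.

1.933

Expected counts E_i = n·p_i: 289×0.411 = 118.779, 289×0.242 = 69.938, 289×0.143 = 41.327, 289×0.204 = 58.956.
cat         O        E   (O−E)²/E
0         126  118.779     0.4390
1          60   69.938     1.4122
2          42   41.327     0.0110
≥3         61   58.956     0.0709
Sum = 1.933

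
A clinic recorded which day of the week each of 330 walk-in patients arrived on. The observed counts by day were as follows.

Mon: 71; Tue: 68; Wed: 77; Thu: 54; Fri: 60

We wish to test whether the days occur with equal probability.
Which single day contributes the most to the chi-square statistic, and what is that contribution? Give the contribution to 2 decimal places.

Under H₀ each category has probability 1/5, so each expected count is 330/5 = 66.
Mon: (71 − 66)²/66 = 25/66 = 0.379
Tue: (68 − 66)²/66 = 4/66 = 0.061
Wed: (77 − 66)²/66 = 121/66 = 1.833
Thu: (54 − 66)²/66 = 144/66 = 2.182
Fri: (60 − 66)²/66 = 36/66 = 0.545
The largest term is for Thu: 2.18.

Thu, 2.18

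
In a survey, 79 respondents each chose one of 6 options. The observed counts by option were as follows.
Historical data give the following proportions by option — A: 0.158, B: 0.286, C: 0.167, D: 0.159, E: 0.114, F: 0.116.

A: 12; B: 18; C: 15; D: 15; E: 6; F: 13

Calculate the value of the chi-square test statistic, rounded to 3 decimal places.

4.283

Expected counts E_i = n·p_i: 79×0.158 = 12.482, 79×0.286 = 22.594, 79×0.167 = 13.193, 79×0.159 = 12.561, 79×0.114 = 9.006, 79×0.116 = 9.164.
A: (12 − 12.482)²/12.482 = 0.232324/12.482 = 0.0186
B: (18 − 22.594)²/22.594 = 21.104836/22.594 = 0.9341
C: (15 − 13.193)²/13.193 = 3.265249/13.193 = 0.2475
D: (15 − 12.561)²/12.561 = 5.948721/12.561 = 0.4736
E: (6 − 9.006)²/9.006 = 9.036036/9.006 = 1.0033
F: (13 − 9.164)²/9.164 = 14.714896/9.164 = 1.6057
Sum = 4.283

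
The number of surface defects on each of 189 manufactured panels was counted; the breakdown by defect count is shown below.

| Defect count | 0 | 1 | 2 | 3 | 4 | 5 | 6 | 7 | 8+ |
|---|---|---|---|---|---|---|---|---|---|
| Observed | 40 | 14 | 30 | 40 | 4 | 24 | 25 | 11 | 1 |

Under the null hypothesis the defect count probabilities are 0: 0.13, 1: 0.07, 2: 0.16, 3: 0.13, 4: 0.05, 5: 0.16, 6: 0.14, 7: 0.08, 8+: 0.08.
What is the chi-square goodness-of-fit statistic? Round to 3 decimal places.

38.247

Expected counts E_i = n·p_i: 189×0.13 = 24.57, 189×0.07 = 13.23, 189×0.16 = 30.24, 189×0.13 = 24.57, 189×0.05 = 9.45, 189×0.16 = 30.24, 189×0.14 = 26.46, 189×0.08 = 15.12, 189×0.08 = 15.12.
0: (40 − 24.57)²/24.57 = 238.0849/24.57 = 9.6901
1: (14 − 13.23)²/13.23 = 0.5929/13.23 = 0.0448
2: (30 − 30.24)²/30.24 = 0.0576/30.24 = 0.0019
3: (40 − 24.57)²/24.57 = 238.0849/24.57 = 9.6901
4: (4 − 9.45)²/9.45 = 29.7025/9.45 = 3.1431
5: (24 − 30.24)²/30.24 = 38.9376/30.24 = 1.2876
6: (25 − 26.46)²/26.46 = 2.1316/26.46 = 0.0806
7: (11 − 15.12)²/15.12 = 16.9744/15.12 = 1.1226
8+: (1 − 15.12)²/15.12 = 199.3744/15.12 = 13.1861
Sum = 38.247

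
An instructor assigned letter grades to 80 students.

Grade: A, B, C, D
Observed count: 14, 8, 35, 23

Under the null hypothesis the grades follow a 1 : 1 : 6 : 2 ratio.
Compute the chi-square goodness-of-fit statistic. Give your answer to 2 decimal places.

Ratio total = 10. Expected counts: 80×1/10 = 8, 80×1/10 = 8, 80×6/10 = 48, 80×2/10 = 16.
cat         O        E   (O−E)²/E
A          14        8      4.500
B           8        8      0.000
C          35       48      3.521
D          23       16      3.063
Sum = 11.08

11.08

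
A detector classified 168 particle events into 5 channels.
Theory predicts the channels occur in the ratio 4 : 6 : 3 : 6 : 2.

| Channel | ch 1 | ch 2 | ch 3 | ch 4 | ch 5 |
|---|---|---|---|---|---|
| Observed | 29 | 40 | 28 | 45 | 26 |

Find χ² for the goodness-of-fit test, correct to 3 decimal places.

8.719

Ratio total = 21. Expected counts: 168×4/21 = 32, 168×6/21 = 48, 168×3/21 = 24, 168×6/21 = 48, 168×2/21 = 16.
χ² = (29−32)²/32 + (40−48)²/48 + (28−24)²/24 + (45−48)²/48 + (26−16)²/16
   = 0.2813 + 1.3333 + 0.6667 + 0.1875 + 6.2500
Sum = 8.719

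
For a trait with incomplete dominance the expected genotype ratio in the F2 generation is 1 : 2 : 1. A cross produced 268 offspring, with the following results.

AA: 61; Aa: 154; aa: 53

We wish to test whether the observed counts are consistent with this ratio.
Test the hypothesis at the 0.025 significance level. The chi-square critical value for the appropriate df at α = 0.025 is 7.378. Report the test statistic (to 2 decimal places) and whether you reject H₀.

6.45; do not reject

Ratio total = 4. Expected counts: 268×1/4 = 67, 268×2/4 = 134, 268×1/4 = 67.
χ² = (61−67)²/67 + (154−134)²/134 + (53−67)²/67
   = 0.537 + 2.985 + 2.925
Sum = 6.45
df = 2. Since 6.45 < 7.378, we do not reject H₀.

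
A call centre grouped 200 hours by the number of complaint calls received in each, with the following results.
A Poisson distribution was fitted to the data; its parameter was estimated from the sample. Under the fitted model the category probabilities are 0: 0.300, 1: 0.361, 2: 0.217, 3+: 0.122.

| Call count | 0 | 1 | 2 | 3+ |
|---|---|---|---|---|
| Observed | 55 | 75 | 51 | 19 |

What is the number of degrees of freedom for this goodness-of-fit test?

2

There are k = 4 categories and 1 parameter estimated from the data, so df = 4 − 1 − 1 = 2.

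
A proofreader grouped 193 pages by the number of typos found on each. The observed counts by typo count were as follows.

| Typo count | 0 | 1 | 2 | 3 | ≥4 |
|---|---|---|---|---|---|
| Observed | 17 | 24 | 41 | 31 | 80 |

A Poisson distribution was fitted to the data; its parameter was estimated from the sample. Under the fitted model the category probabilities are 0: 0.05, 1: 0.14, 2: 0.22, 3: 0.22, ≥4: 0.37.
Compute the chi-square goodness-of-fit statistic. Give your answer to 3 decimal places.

10.112

Expected counts E_i = n·p_i: 193×0.05 = 9.65, 193×0.14 = 27.02, 193×0.22 = 42.46, 193×0.22 = 42.46, 193×0.37 = 71.41.
χ² = (17−9.65)²/9.65 + (24−27.02)²/27.02 + (41−42.46)²/42.46 + (31−42.46)²/42.46 + (80−71.41)²/71.41
   = 5.5982 + 0.3375 + 0.0502 + 3.0931 + 1.0333
Sum = 10.112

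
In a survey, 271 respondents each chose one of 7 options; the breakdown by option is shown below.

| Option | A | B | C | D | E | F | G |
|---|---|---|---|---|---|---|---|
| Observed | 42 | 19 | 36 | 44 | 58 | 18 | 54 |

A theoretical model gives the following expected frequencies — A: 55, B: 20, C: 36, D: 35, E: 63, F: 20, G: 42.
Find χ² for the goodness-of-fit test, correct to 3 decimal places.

9.462

cat         O        E   (O−E)²/E
A          42       55     3.0727
B          19       20     0.0500
C          36       36     0.0000
D          44       35     2.3143
E          58       63     0.3968
F          18       20     0.2000
G          54       42     3.4286
Sum = 9.462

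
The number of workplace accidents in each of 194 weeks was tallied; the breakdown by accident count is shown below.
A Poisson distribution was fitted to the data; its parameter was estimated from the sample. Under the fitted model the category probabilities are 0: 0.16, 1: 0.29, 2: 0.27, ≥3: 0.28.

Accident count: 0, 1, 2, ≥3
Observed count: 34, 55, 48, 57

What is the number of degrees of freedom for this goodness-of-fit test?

There are k = 4 categories and 1 parameter estimated from the data, so df = 4 − 1 − 1 = 2.

2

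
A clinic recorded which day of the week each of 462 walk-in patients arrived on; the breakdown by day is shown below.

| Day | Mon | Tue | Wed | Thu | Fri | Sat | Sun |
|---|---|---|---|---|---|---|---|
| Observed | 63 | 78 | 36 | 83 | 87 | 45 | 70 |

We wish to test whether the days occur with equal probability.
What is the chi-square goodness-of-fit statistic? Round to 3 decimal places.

Expected count for each of the 7 categories: 462/7 = 66.
Mon: (63 − 66)²/66 = 9/66 = 0.1364
Tue: (78 − 66)²/66 = 144/66 = 2.1818
Wed: (36 − 66)²/66 = 900/66 = 13.6364
Thu: (83 − 66)²/66 = 289/66 = 4.3788
Fri: (87 − 66)²/66 = 441/66 = 6.6818
Sat: (45 − 66)²/66 = 441/66 = 6.6818
Sun: (70 − 66)²/66 = 16/66 = 0.2424
Sum = 33.939

33.939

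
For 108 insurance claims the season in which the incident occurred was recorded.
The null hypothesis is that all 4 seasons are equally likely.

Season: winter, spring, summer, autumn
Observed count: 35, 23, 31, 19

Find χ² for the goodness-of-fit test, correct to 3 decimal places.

5.926

Expected count for each of the 4 categories: 108/4 = 27.
winter: (35 − 27)²/27 = 64/27 = 2.3704
spring: (23 − 27)²/27 = 16/27 = 0.5926
summer: (31 − 27)²/27 = 16/27 = 0.5926
autumn: (19 − 27)²/27 = 64/27 = 2.3704
Sum = 5.926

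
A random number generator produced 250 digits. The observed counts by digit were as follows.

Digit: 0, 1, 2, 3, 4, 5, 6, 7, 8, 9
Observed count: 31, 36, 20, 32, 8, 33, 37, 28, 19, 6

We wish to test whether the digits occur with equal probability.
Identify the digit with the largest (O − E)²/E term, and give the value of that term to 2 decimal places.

9, 14.44

Expected count for each of the 10 categories: 250/10 = 25.
cat         O        E   (O−E)²/E
0          31       25      1.440
1          36       25      4.840
2          20       25      1.000
3          32       25      1.960
4           8       25     11.560
5          33       25      2.560
6          37       25      5.760
7          28       25      0.360
8          19       25      1.440
9           6       25     14.440
The largest term is for 9: 14.44.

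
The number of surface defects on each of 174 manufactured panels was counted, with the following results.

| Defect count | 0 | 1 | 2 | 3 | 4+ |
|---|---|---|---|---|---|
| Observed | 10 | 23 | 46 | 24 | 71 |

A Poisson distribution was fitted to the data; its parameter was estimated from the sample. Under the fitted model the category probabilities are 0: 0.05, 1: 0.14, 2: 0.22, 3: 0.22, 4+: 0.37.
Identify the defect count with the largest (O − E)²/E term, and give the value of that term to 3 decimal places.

Expected counts E_i = n·p_i: 174×0.05 = 8.7, 174×0.14 = 24.36, 174×0.22 = 38.28, 174×0.22 = 38.28, 174×0.37 = 64.38.
0: (10 − 8.7)²/8.7 = 1.69/8.7 = 0.1943
1: (23 − 24.36)²/24.36 = 1.8496/24.36 = 0.0759
2: (46 − 38.28)²/38.28 = 59.5984/38.28 = 1.5569
3: (24 − 38.28)²/38.28 = 203.9184/38.28 = 5.3270
4+: (71 − 64.38)²/64.38 = 43.8244/64.38 = 0.6807
The largest term is for 3: 5.327.

3, 5.327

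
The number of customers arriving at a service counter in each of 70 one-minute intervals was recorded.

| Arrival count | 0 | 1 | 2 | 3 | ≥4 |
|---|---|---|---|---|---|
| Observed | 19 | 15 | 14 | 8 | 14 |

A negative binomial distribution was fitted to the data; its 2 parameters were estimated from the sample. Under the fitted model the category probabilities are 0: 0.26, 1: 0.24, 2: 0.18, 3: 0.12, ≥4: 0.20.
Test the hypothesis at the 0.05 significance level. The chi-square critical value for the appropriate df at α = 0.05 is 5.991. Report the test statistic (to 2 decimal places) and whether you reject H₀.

Expected counts E_i = n·p_i: 70×0.26 = 18.2, 70×0.24 = 16.8, 70×0.18 = 12.6, 70×0.12 = 8.4, 70×0.20 = 14.
cat         O        E   (O−E)²/E
0          19     18.2      0.035
1          15     16.8      0.193
2          14     12.6      0.156
3           8      8.4      0.019
≥4         14       14      0.000
Sum = 0.40
df = 2. Since 0.40 < 5.991, we do not reject H₀.

0.40; do not reject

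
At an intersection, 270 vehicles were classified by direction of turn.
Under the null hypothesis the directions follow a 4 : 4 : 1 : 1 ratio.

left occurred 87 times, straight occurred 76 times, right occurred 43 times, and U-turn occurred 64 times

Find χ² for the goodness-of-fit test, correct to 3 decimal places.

Ratio total = 10. Expected counts: 270×4/10 = 108, 270×4/10 = 108, 270×1/10 = 27, 270×1/10 = 27.
χ² = (87−108)²/108 + (76−108)²/108 + (43−27)²/27 + (64−27)²/27
   = 4.0833 + 9.4815 + 9.4815 + 50.7037
Sum = 73.750

73.750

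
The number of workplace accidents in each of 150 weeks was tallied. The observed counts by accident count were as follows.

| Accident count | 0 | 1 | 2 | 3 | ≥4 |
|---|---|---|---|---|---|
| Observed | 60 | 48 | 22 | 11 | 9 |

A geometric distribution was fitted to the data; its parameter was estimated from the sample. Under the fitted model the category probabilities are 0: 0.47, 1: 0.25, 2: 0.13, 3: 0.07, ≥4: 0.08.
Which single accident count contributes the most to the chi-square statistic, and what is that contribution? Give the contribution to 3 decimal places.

1, 2.940

Expected counts E_i = n·p_i: 150×0.47 = 70.5, 150×0.25 = 37.5, 150×0.13 = 19.5, 150×0.07 = 10.5, 150×0.08 = 12.
cat         O        E   (O−E)²/E
0          60     70.5     1.5638
1          48     37.5     2.9400
2          22     19.5     0.3205
3          11     10.5     0.0238
≥4          9       12     0.7500
The largest term is for 1: 2.940.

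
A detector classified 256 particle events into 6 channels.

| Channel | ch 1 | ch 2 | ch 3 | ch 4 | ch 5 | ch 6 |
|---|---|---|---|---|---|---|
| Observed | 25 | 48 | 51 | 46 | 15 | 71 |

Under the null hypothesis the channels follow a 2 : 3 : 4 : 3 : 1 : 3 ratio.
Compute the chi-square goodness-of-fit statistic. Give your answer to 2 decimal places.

Ratio total = 16. Expected counts: 256×2/16 = 32, 256×3/16 = 48, 256×4/16 = 64, 256×3/16 = 48, 256×1/16 = 16, 256×3/16 = 48.
ch 1: (25 − 32)²/32 = 49/32 = 1.531
ch 2: (48 − 48)²/48 = 0/48 = 0.000
ch 3: (51 − 64)²/64 = 169/64 = 2.641
ch 4: (46 − 48)²/48 = 4/48 = 0.083
ch 5: (15 − 16)²/16 = 1/16 = 0.063
ch 6: (71 − 48)²/48 = 529/48 = 11.021
Sum = 15.34

15.34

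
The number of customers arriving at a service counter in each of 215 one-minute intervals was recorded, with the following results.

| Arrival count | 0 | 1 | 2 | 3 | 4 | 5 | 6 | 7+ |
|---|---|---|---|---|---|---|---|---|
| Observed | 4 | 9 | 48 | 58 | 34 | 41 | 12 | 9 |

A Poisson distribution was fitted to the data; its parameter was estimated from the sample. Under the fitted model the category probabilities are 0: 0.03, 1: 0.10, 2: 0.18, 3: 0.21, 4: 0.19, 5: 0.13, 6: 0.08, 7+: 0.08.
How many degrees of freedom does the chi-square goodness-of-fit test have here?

There are k = 8 categories and 1 parameter estimated from the data, so df = 8 − 1 − 1 = 6.

6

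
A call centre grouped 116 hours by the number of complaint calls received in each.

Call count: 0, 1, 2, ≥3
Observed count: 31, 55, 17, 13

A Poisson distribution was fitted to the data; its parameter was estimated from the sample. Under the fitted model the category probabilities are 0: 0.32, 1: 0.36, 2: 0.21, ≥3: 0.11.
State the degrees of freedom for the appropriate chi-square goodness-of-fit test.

There are k = 4 categories and 1 parameter estimated from the data, so df = 4 − 1 − 1 = 2.

2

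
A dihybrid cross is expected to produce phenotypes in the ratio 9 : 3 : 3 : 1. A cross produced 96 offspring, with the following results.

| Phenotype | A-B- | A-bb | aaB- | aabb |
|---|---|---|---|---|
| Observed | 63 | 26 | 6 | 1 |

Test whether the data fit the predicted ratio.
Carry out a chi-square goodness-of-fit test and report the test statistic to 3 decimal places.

Ratio total = 16. Expected counts: 96×9/16 = 54, 96×3/16 = 18, 96×3/16 = 18, 96×1/16 = 6.
cat         O        E   (O−E)²/E
A-B-       63       54     1.5000
A-bb       26       18     3.5556
aaB-        6       18     8.0000
aabb        1        6     4.1667
Sum = 17.222

17.222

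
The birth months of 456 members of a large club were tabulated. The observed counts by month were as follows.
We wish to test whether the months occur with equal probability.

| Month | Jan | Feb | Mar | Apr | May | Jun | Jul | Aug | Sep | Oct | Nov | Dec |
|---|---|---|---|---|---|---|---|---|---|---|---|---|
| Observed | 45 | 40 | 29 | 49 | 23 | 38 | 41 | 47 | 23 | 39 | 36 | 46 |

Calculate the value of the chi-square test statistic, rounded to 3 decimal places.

Under H₀ each category has probability 1/12, so each expected count is 456/12 = 38.
cat         O        E   (O−E)²/E
Jan        45       38     1.2895
Feb        40       38     0.1053
Mar        29       38     2.1316
Apr        49       38     3.1842
May        23       38     5.9211
Jun        38       38     0.0000
Jul        41       38     0.2368
Aug        47       38     2.1316
Sep        23       38     5.9211
Oct        39       38     0.0263
Nov        36       38     0.1053
Dec        46       38     1.6842
Sum = 22.737

22.737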